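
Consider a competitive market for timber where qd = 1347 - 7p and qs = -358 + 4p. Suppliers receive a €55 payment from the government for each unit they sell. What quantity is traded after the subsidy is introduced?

Pre-subsidy: 1347 - 7p = -358 + 4p gives p* = 155, q* = 262.
With the subsidy, sellers receive ps = pb + 55 for each unit, where pb is the price buyers pay.
Supply in terms of pb becomes qs = -358 + 4(pb + 55) = -138 + 4pb. Setting this equal to demand: 1347 - 7pb = -138 + 4pb, so pb = 135.
Sellers receive ps = 135 + 55 = 190; q' = 1347 − 7·135 = 402.

q' = 402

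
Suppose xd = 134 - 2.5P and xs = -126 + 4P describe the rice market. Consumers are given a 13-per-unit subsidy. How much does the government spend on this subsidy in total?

Pre-subsidy: 134 - 2.5P = -126 + 4P gives P* = 40, x* = 34.
With the rebate, buyers effectively pay Pb = Ps − 13, where Ps is the price sellers receive.
Demand in terms of Ps becomes xd = 134 − 2.5(Ps − 13) = 166.5 - 2.5Ps. Setting this equal to supply: 166.5 - 2.5Ps = -126 + 4Ps, so Ps = 45.
Buyers pay Pb = 45 − 13 = 32; x' = -126 + 4·45 = 54.
Government outlay = subsidy × quantity = 13 × 54 = 702.

Government cost = 702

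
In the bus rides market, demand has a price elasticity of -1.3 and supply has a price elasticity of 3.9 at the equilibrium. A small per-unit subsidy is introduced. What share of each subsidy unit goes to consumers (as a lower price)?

For a small subsidy around the equilibrium, the benefit split depends on the relative slopes, which at a point are proportional to the elasticities.
Buyer share = εs/(εs + |εd|) = 3.9/(3.9 + 1.3) = 0.75; seller share = |εd|/(εs + |εd|) = 0.25.

Consumer share = 0.75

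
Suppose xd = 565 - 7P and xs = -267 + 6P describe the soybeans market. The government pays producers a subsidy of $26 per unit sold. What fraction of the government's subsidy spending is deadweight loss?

Pre-subsidy: 565 - 7P = -267 + 6P gives P* = 64, x* = 117.
With the subsidy, sellers receive Ps = Pb + 26 for each unit, where Pb is the price buyers pay.
Supply in terms of Pb becomes xs = -267 + 6(Pb + 26) = -111 + 6Pb. Setting this equal to demand: 565 - 7Pb = -111 + 6Pb, so Pb = 52.
Sellers receive Ps = 52 + 26 = 78; x' = 565 − 7·52 = 201.
ΔCS = ½(117 + 201)(64 − 52) = 1908; ΔPS = ½(117 + 201)(78 − 64) = 2226.
Government spending = 26 × 201 = 5226.
DWL = ½ × 26 × (201 − 117) = 1092; fraction = 1092 / 5226 = 14/67.

DWL / government spending = 14/67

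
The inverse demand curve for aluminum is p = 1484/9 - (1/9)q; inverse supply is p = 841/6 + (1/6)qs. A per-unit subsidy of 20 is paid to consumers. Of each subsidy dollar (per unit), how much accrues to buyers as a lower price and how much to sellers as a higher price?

Buyers gain 8 per unit; sellers gain 12 per unit

Pre-subsidy: 1484/9 - (1/9)q = 841/6 + (1/6)q gives q* = 89 and p* = 155.
With the rebate, buyers effectively pay pb = ps − 20, where ps is the price sellers receive.
On the curves, pb = 1484/9 - (1/9)q and ps = 841/6 + (1/6)q; the wedge ps − pb = 20 gives 841/6 + (1/6)q − (1484/9 - (1/9)q) = 20, so q' = 161.
Then pb = 1484/9 − (1/9)·161 = 147 and ps = 841/6 + (1/6)·161 = 167.
Buyers' price falls by p* − pb = 155 − 147 = 8; sellers' price rises by ps − p* = 167 − 155 = 12.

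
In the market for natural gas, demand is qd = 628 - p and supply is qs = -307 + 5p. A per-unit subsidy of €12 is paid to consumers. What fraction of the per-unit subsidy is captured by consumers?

Consumer share = 5/6

Pre-subsidy: 628 - p = -307 + 5p gives p* = 935/6, q* = 2833/6.
With the rebate, buyers effectively pay pb = ps − 12, where ps is the price sellers receive.
Demand in terms of ps becomes qd = 628 − 1(ps − 12) = 640 - ps. Setting this equal to supply: 640 - ps = -307 + 5ps, so ps = 947/6.
Buyers pay pb = 947/6 − 12 = 875/6; q' = -307 + 5·(947/6) = 2893/6.
Buyers' price falls by p* − pb = 935/6 − 875/6 = 10; sellers' price rises by ps − p* = 947/6 − 935/6 = 2.
So consumers capture 10/12 = 5/6 of each unit of subsidy.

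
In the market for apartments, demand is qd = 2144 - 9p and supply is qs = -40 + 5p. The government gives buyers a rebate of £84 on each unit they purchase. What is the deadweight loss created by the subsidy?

Pre-subsidy: 2144 - 9p = -40 + 5p gives p* = 156, q* = 740.
With the rebate, buyers effectively pay pb = ps − 84, where ps is the price sellers receive.
Demand in terms of ps becomes qd = 2144 − 9(ps − 84) = 2900 - 9ps. Setting this equal to supply: 2900 - 9ps = -40 + 5ps, so ps = 210.
Buyers pay pb = 210 − 84 = 126; q' = -40 + 5·210 = 1010.
The subsidy expands output by 1010 − 740 = 270 past the efficient level; on those units the gap between marginal cost and willingness to pay runs from 0 up to 84.
DWL = ½ × 84 × 270 = 11340.

Deadweight loss = £11340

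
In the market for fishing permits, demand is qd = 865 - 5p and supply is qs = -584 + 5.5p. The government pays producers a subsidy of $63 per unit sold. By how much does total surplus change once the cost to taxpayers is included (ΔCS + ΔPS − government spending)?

Pre-subsidy: 865 - 5p = -584 + 5.5p gives p* = 138, q* = 175.
With the subsidy, sellers receive ps = pb + 63 for each unit, where pb is the price buyers pay.
Supply in terms of pb becomes qs = -584 + 5.5(pb + 63) = -237.5 + 5.5pb. Setting this equal to demand: 865 - 5pb = -237.5 + 5.5pb, so pb = 105.
Sellers receive ps = 105 + 63 = 168; q' = 865 − 5·105 = 340.
ΔCS = ½(175 + 340)(138 − 105) = 8497.5; ΔPS = ½(175 + 340)(168 − 138) = 7725.
Government spending = 63 × 340 = 21420.
Net change = 8497.5 + 7725 − 21420 = -5197.5. The loss equals the DWL triangle ½·63·165.

Net change in total surplus = -$5197.5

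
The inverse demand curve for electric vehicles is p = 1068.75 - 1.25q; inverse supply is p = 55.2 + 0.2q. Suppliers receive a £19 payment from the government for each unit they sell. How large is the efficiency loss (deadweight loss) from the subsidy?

Deadweight loss = 3610/29

Pre-subsidy: 1068.75 - 1.25q = 55.2 + 0.2q gives q* = 699 and p* = 195.
With the subsidy, sellers receive ps = pb + 19 for each unit, where pb is the price buyers pay.
On the curves, pb = 1068.75 - 1.25q and ps = 55.2 + 0.2q; the wedge ps − pb = 19 gives 55.2 + 0.2q − (1068.75 - 1.25q) = 19, so q' = 20651/29.
Then pb = 1068.75 − 1.25·(20651/29) = 5180/29 and ps = 55.2 + 0.2·(20651/29) = 5731/29.
The subsidy expands output by 20651/29 − 699 = 380/29 past the efficient level; on those units the gap between marginal cost and willingness to pay runs from 0 up to 19.
DWL = ½ × 19 × 380/29 = 3610/29.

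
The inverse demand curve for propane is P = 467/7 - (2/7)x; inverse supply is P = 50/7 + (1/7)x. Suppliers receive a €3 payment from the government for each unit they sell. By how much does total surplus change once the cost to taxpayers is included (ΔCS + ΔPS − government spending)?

Net change in total surplus = -€10.5

Pre-subsidy: 467/7 - (2/7)x = 50/7 + (1/7)x gives x* = 139 and P* = 27.
With the subsidy, sellers receive Ps = Pb + 3 for each unit, where Pb is the price buyers pay.
On the curves, Pb = 467/7 - (2/7)x and Ps = 50/7 + (1/7)x; the wedge Ps − Pb = 3 gives 50/7 + (1/7)x − (467/7 - (2/7)x) = 3, so x' = 146.
Then Pb = 467/7 − (2/7)·146 = 25 and Ps = 50/7 + (1/7)·146 = 28.
ΔCS = ½(139 + 146)(27 − 25) = 285; ΔPS = ½(139 + 146)(28 − 27) = 142.5.
Government spending = 3 × 146 = 438.
Net change = 285 + 142.5 − 438 = -10.5. The loss equals the DWL triangle ½·3·7.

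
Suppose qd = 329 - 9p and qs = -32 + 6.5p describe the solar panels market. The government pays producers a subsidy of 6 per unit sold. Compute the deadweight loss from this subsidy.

Pre-subsidy: 329 - 9p = -32 + 6.5p gives p* = 722/31, q* = 3701/31.
With the subsidy, sellers receive ps = pb + 6 for each unit, where pb is the price buyers pay.
Supply in terms of pb becomes qs = -32 + 6.5(pb + 6) = 7 + 6.5pb. Setting this equal to demand: 329 - 9pb = 7 + 6.5pb, so pb = 644/31.
Sellers receive ps = 644/31 + 6 = 830/31; q' = 329 − 9·(644/31) = 4403/31.
The subsidy expands output by 4403/31 − 3701/31 = 702/31 past the efficient level; on those units the gap between marginal cost and willingness to pay runs from 0 up to 6.
DWL = ½ × 6 × 702/31 = 2106/31.

Deadweight loss = 2106/31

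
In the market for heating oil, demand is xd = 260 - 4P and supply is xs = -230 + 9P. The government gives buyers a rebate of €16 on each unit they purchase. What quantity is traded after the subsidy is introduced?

x' = 1996/13

Pre-subsidy: 260 - 4P = -230 + 9P gives P* = 490/13, x* = 1420/13.
With the rebate, buyers effectively pay Pb = Ps − 16, where Ps is the price sellers receive.
Demand in terms of Ps becomes xd = 260 − 4(Ps − 16) = 324 - 4Ps. Setting this equal to supply: 324 - 4Ps = -230 + 9Ps, so Ps = 554/13.
Buyers pay Pb = 554/13 − 16 = 346/13; x' = -230 + 9·(554/13) = 1996/13.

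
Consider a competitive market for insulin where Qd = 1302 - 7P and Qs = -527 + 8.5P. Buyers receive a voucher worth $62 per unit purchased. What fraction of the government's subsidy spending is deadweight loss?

Pre-subsidy: 1302 - 7P = -527 + 8.5P gives P* = 118, Q* = 476.
With the rebate, buyers effectively pay Pb = Ps − 62, where Ps is the price sellers receive.
Demand in terms of Ps becomes Qd = 1302 − 7(Ps − 62) = 1736 - 7Ps. Setting this equal to supply: 1736 - 7Ps = -527 + 8.5Ps, so Ps = 146.
Buyers pay Pb = 146 − 62 = 84; Q' = -527 + 8.5·146 = 714.
ΔCS = ½(476 + 714)(118 − 84) = 20230; ΔPS = ½(476 + 714)(146 − 118) = 16660.
Government spending = 62 × 714 = 44268.
DWL = ½ × 62 × (714 − 476) = 7378; fraction = 7378 / 44268 = 1/6.

DWL / government spending = 1/6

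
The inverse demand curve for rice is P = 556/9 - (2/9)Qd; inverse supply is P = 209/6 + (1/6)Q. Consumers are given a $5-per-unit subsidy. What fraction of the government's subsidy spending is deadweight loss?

Pre-subsidy: 556/9 - (2/9)Q = 209/6 + (1/6)Q gives Q* = 485/7 and P* = 974/21.
With the rebate, buyers effectively pay Pb = Ps − 5, where Ps is the price sellers receive.
On the curves, Pb = 556/9 - (2/9)Q and Ps = 209/6 + (1/6)Q; the wedge Ps − Pb = 5 gives 209/6 + (1/6)Q − (556/9 - (2/9)Q) = 5, so Q' = 575/7.
Then Pb = 556/9 − (2/9)·(575/7) = 914/21 and Ps = 209/6 + (1/6)·(575/7) = 1019/21.
ΔCS = ½(485/7 + 575/7)(974/21 − 914/21) = 10600/49; ΔPS = ½(485/7 + 575/7)(1019/21 − 974/21) = 7950/49.
Government spending = 5 × 575/7 = 2875/7.
DWL = ½ × 5 × (575/7 − 485/7) = 225/7; fraction = (225/7) / (2875/7) = 9/115.

DWL / government spending = 9/115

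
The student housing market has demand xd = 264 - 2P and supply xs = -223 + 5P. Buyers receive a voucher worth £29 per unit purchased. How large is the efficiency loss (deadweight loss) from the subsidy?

Pre-subsidy: 264 - 2P = -223 + 5P gives P* = 487/7, x* = 874/7.
With the rebate, buyers effectively pay Pb = Ps − 29, where Ps is the price sellers receive.
Demand in terms of Ps becomes xd = 264 − 2(Ps − 29) = 322 - 2Ps. Setting this equal to supply: 322 - 2Ps = -223 + 5Ps, so Ps = 545/7.
Buyers pay Pb = 545/7 − 29 = 342/7; x' = -223 + 5·(545/7) = 1164/7.
The subsidy expands output by 1164/7 − 874/7 = 290/7 past the efficient level; on those units the gap between marginal cost and willingness to pay runs from 0 up to 29.
DWL = ½ × 29 × 290/7 = 4205/7.

Deadweight loss = 4205/7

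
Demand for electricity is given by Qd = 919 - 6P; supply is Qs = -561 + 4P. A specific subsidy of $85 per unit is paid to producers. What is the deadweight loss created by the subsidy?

Pre-subsidy: 919 - 6P = -561 + 4P gives P* = 148, Q* = 31.
With the subsidy, sellers receive Ps = Pb + 85 for each unit, where Pb is the price buyers pay.
Supply in terms of Pb becomes Qs = -561 + 4(Pb + 85) = -221 + 4Pb. Setting this equal to demand: 919 - 6Pb = -221 + 4Pb, so Pb = 114.
Sellers receive Ps = 114 + 85 = 199; Q' = 919 − 6·114 = 235.
The subsidy expands output by 235 − 31 = 204 past the efficient level; on those units the gap between marginal cost and willingness to pay runs from 0 up to 85.
DWL = ½ × 85 × 204 = 8670.

Deadweight loss = $8670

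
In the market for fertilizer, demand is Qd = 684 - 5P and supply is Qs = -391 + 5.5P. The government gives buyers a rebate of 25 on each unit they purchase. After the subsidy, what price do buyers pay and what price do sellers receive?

Buyers pay 625/7; sellers receive 800/7

Pre-subsidy: 684 - 5P = -391 + 5.5P gives P* = 2150/21, Q* = 3614/21.
With the rebate, buyers effectively pay Pb = Ps − 25, where Ps is the price sellers receive.
Demand in terms of Ps becomes Qd = 684 − 5(Ps − 25) = 809 - 5Ps. Setting this equal to supply: 809 - 5Ps = -391 + 5.5Ps, so Ps = 800/7.
Buyers pay Pb = 800/7 − 25 = 625/7; Q' = -391 + 5.5·(800/7) = 1663/7.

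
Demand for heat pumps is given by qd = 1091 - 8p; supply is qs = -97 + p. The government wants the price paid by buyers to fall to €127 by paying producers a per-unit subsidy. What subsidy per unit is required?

At a buyer price of 127, quantity demanded is 1091 − 8·127 = 75.
Sellers supply 75 only when they receive ps with -97 + 1·ps = 75, i.e. ps = 172.
s = ps − pb = 172 − 127 = 45.

Required subsidy s = €45 per unit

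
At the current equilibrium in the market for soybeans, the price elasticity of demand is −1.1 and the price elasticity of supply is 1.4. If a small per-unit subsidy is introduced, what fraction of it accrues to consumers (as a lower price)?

Consumer share = 0.56

For a small subsidy around the equilibrium, the benefit split depends on the relative slopes, which at a point are proportional to the elasticities.
Buyer share = εs/(εs + |εd|) = 1.4/(1.4 + 1.1) = 0.56; seller share = |εd|/(εs + |εd|) = 0.44.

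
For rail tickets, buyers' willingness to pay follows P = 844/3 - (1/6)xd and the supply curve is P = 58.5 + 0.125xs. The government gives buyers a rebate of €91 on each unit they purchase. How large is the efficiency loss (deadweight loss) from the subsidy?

Deadweight loss = €14196

Pre-subsidy: 844/3 - (1/6)x = 58.5 + 0.125x gives x* = 764 and P* = 154.
With the rebate, buyers effectively pay Pb = Ps − 91, where Ps is the price sellers receive.
On the curves, Pb = 844/3 - (1/6)x and Ps = 58.5 + 0.125x; the wedge Ps − Pb = 91 gives 58.5 + 0.125x − (844/3 - (1/6)x) = 91, so x' = 1076.
Then Pb = 844/3 − (1/6)·1076 = 102 and Ps = 58.5 + 0.125·1076 = 193.
The subsidy expands output by 1076 − 764 = 312 past the efficient level; on those units the gap between marginal cost and willingness to pay runs from 0 up to 91.
DWL = ½ × 91 × 312 = 14196.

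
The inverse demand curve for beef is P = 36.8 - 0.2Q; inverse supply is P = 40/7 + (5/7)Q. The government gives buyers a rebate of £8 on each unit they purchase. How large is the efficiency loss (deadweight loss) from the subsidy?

Deadweight loss = £35

Pre-subsidy: 36.8 - 0.2Q = 40/7 + (5/7)Q gives Q* = 34 and P* = 30.
With the rebate, buyers effectively pay Pb = Ps − 8, where Ps is the price sellers receive.
On the curves, Pb = 36.8 - 0.2Q and Ps = 40/7 + (5/7)Q; the wedge Ps − Pb = 8 gives 40/7 + (5/7)Q − (36.8 - 0.2Q) = 8, so Q' = 42.75.
Then Pb = 36.8 − 0.2·42.75 = 28.25 and Ps = 40/7 + (5/7)·42.75 = 36.25.
The subsidy expands output by 42.75 − 34 = 8.75 past the efficient level; on those units the gap between marginal cost and willingness to pay runs from 0 up to 8.
DWL = ½ × 8 × 8.75 = 35.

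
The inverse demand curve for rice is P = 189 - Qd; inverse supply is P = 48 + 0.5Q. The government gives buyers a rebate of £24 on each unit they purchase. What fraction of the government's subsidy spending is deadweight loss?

Pre-subsidy: 189 - Q = 48 + 0.5Q gives Q* = 94 and P* = 95.
With the rebate, buyers effectively pay Pb = Ps − 24, where Ps is the price sellers receive.
On the curves, Pb = 189 - Q and Ps = 48 + 0.5Q; the wedge Ps − Pb = 24 gives 48 + 0.5Q − (189 - Q) = 24, so Q' = 110.
Then Pb = 189 − 1·110 = 79 and Ps = 48 + 0.5·110 = 103.
ΔCS = ½(94 + 110)(95 − 79) = 1632; ΔPS = ½(94 + 110)(103 − 95) = 816.
Government spending = 24 × 110 = 2640.
DWL = ½ × 24 × (110 − 94) = 192; fraction = 192 / 2640 = 4/55.

DWL / government spending = 4/55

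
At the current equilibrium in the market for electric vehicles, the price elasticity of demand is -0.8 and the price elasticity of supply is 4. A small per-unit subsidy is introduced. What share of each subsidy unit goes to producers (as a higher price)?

For a small subsidy around the equilibrium, the benefit split depends on the relative slopes, which at a point are proportional to the elasticities.
Buyer share = εs/(εs + |εd|) = 4/(4 + 0.8) = 5/6; seller share = |εd|/(εs + |εd|) = 1/6.
So producers capture 1/6 of the subsidy.

Producer share = 1/6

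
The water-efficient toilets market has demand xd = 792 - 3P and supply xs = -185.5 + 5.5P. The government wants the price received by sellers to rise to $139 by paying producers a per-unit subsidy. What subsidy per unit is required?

At a seller price of 139, quantity supplied is -185.5 + 5.5·139 = 579.
Buyers absorb 579 only when they pay Pb with 792 − 3·Pb = 579, i.e. Pb = 71.
s = Ps − Pb = 139 − 71 = 68.

Required subsidy s = $68 per unit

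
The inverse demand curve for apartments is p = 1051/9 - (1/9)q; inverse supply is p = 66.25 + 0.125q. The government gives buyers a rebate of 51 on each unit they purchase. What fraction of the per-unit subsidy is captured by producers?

Pre-subsidy: 1051/9 - (1/9)q = 66.25 + 0.125q gives q* = 214 and p* = 93.
With the rebate, buyers effectively pay pb = ps − 51, where ps is the price sellers receive.
On the curves, pb = 1051/9 - (1/9)q and ps = 66.25 + 0.125q; the wedge ps − pb = 51 gives 66.25 + 0.125q − (1051/9 - (1/9)q) = 51, so q' = 430.
Then pb = 1051/9 − (1/9)·430 = 69 and ps = 66.25 + 0.125·430 = 120.
Buyers' price falls by p* − pb = 93 − 69 = 24; sellers' price rises by ps − p* = 120 − 93 = 27.
So producers capture 27/51 = 9/17 of each unit of subsidy.

Producer share = 9/17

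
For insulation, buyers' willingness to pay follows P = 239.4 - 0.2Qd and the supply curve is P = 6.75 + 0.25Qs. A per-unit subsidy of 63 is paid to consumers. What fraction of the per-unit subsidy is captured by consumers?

Pre-subsidy: 239.4 - 0.2Q = 6.75 + 0.25Q gives Q* = 517 and P* = 136.
With the rebate, buyers effectively pay Pb = Ps − 63, where Ps is the price sellers receive.
On the curves, Pb = 239.4 - 0.2Q and Ps = 6.75 + 0.25Q; the wedge Ps − Pb = 63 gives 6.75 + 0.25Q − (239.4 - 0.2Q) = 63, so Q' = 657.
Then Pb = 239.4 − 0.2·657 = 108 and Ps = 6.75 + 0.25·657 = 171.
Buyers' price falls by P* − Pb = 136 − 108 = 28; sellers' price rises by Ps − P* = 171 − 136 = 35.
So consumers capture 28/63 = 4/9 of each unit of subsidy.

Consumer share = 4/9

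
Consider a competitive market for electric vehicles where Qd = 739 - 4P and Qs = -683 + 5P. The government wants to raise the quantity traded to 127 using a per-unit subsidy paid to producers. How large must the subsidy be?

At Q = 127, invert demand for the buyer price: Pb = (739 − 127)/4 = 153; invert supply for the seller price: Ps = (127 − (-683))/5 = 162.
The subsidy must fill the gap: s = Ps − Pb = 162 − 153 = 9.

Required subsidy s = 9 per unit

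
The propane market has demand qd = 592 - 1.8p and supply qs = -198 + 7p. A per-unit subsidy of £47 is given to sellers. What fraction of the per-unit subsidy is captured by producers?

Producer share = 9/44

Pre-subsidy: 592 - 1.8p = -198 + 7p gives p* = 1975/22, q* = 9469/22.
With the subsidy, sellers receive ps = pb + 47 for each unit, where pb is the price buyers pay.
Supply in terms of pb becomes qs = -198 + 7(pb + 47) = 131 + 7pb. Setting this equal to demand: 592 - 1.8pb = 131 + 7pb, so pb = 2305/44.
Sellers receive ps = 2305/44 + 47 = 4373/44; q' = 592 − 1.8·(2305/44) = 21899/44.
Buyers' price falls by p* − pb = 1975/22 − 2305/44 = 1645/44; sellers' price rises by ps − p* = 4373/44 − 1975/22 = 423/44.
So producers capture (423/44)/47 = 9/44 of each unit of subsidy.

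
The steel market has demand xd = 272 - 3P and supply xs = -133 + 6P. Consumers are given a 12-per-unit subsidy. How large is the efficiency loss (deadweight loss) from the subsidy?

Pre-subsidy: 272 - 3P = -133 + 6P gives P* = 45, x* = 137.
With the rebate, buyers effectively pay Pb = Ps − 12, where Ps is the price sellers receive.
Demand in terms of Ps becomes xd = 272 − 3(Ps − 12) = 308 - 3Ps. Setting this equal to supply: 308 - 3Ps = -133 + 6Ps, so Ps = 49.
Buyers pay Pb = 49 − 12 = 37; x' = -133 + 6·49 = 161.
The subsidy expands output by 161 − 137 = 24 past the efficient level; on those units the gap between marginal cost and willingness to pay runs from 0 up to 12.
DWL = ½ × 12 × 24 = 144.

Deadweight loss = 144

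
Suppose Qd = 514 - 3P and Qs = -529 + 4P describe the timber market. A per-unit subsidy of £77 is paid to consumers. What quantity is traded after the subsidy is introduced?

Pre-subsidy: 514 - 3P = -529 + 4P gives P* = 149, Q* = 67.
With the rebate, buyers effectively pay Pb = Ps − 77, where Ps is the price sellers receive.
Demand in terms of Ps becomes Qd = 514 − 3(Ps − 77) = 745 - 3Ps. Setting this equal to supply: 745 - 3Ps = -529 + 4Ps, so Ps = 182.
Buyers pay Pb = 182 − 77 = 105; Q' = -529 + 4·182 = 199.

Q' = 199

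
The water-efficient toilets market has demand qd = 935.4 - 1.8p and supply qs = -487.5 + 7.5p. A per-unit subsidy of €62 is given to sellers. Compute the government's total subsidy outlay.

Pre-subsidy: 935.4 - 1.8p = -487.5 + 7.5p gives p* = 153, q* = 660.
With the subsidy, sellers receive ps = pb + 62 for each unit, where pb is the price buyers pay.
Supply in terms of pb becomes qs = -487.5 + 7.5(pb + 62) = -22.5 + 7.5pb. Setting this equal to demand: 935.4 - 1.8pb = -22.5 + 7.5pb, so pb = 103.
Sellers receive ps = 103 + 62 = 165; q' = 935.4 − 1.8·103 = 750.
Government outlay = subsidy × quantity = 62 × 750 = 46500.

Government cost = €46500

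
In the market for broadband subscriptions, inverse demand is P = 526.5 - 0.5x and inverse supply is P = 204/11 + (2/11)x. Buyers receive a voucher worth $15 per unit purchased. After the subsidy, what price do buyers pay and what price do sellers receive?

Buyers pay $143; sellers receive $158

Pre-subsidy: 526.5 - 0.5x = 204/11 + (2/11)x gives x* = 745 and P* = 154.
With the rebate, buyers effectively pay Pb = Ps − 15, where Ps is the price sellers receive.
On the curves, Pb = 526.5 - 0.5x and Ps = 204/11 + (2/11)x; the wedge Ps − Pb = 15 gives 204/11 + (2/11)x − (526.5 - 0.5x) = 15, so x' = 767.
Then Pb = 526.5 − 0.5·767 = 143 and Ps = 204/11 + (2/11)·767 = 158.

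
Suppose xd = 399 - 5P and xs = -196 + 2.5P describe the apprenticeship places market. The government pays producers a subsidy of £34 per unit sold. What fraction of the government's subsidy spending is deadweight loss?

Pre-subsidy: 399 - 5P = -196 + 2.5P gives P* = 238/3, x* = 7/3.
With the subsidy, sellers receive Ps = Pb + 34 for each unit, where Pb is the price buyers pay.
Supply in terms of Pb becomes xs = -196 + 2.5(Pb + 34) = -111 + 2.5Pb. Setting this equal to demand: 399 - 5Pb = -111 + 2.5Pb, so Pb = 68.
Sellers receive Ps = 68 + 34 = 102; x' = 399 − 5·68 = 59.
ΔCS = ½(7/3 + 59)(238/3 − 68) = 3128/9; ΔPS = ½(7/3 + 59)(102 − 238/3) = 6256/9.
Government spending = 34 × 59 = 2006.
DWL = ½ × 34 × (59 − 7/3) = 2890/3; fraction = (2890/3) / 2006 = 85/177.

DWL / government spending = 85/177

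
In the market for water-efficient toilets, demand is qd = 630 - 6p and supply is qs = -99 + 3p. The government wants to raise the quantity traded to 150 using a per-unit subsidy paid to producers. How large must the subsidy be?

At q = 150, invert demand for the buyer price: pb = (630 − 150)/6 = 80; invert supply for the seller price: ps = (150 − (-99))/3 = 83.
The subsidy must fill the gap: s = ps − pb = 83 − 80 = 3.

Required subsidy s = 3 per unit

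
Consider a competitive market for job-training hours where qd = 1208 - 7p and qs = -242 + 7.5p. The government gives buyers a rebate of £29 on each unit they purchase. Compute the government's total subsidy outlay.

Pre-subsidy: 1208 - 7p = -242 + 7.5p gives p* = 100, q* = 508.
With the rebate, buyers effectively pay pb = ps − 29, where ps is the price sellers receive.
Demand in terms of ps becomes qd = 1208 − 7(ps − 29) = 1411 - 7ps. Setting this equal to supply: 1411 - 7ps = -242 + 7.5ps, so ps = 114.
Buyers pay pb = 114 − 29 = 85; q' = -242 + 7.5·114 = 613.
Government outlay = subsidy × quantity = 29 × 613 = 17777.

Government cost = £17777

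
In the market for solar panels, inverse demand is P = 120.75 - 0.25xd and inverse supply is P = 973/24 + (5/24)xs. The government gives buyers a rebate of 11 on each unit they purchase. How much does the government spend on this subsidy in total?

Government cost = 2189

Pre-subsidy: 120.75 - 0.25x = 973/24 + (5/24)x gives x* = 175 and P* = 77.
With the rebate, buyers effectively pay Pb = Ps − 11, where Ps is the price sellers receive.
On the curves, Pb = 120.75 - 0.25x and Ps = 973/24 + (5/24)x; the wedge Ps − Pb = 11 gives 973/24 + (5/24)x − (120.75 - 0.25x) = 11, so x' = 199.
Then Pb = 120.75 − 0.25·199 = 71 and Ps = 973/24 + (5/24)·199 = 82.
Government outlay = subsidy × quantity = 11 × 199 = 2189.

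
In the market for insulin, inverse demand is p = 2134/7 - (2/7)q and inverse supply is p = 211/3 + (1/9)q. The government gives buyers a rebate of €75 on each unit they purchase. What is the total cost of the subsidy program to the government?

Pre-subsidy: 2134/7 - (2/7)q = 211/3 + (1/9)q gives q* = 591 and p* = 136.
With the rebate, buyers effectively pay pb = ps − 75, where ps is the price sellers receive.
On the curves, pb = 2134/7 - (2/7)q and ps = 211/3 + (1/9)q; the wedge ps − pb = 75 gives 211/3 + (1/9)q − (2134/7 - (2/7)q) = 75, so q' = 780.
Then pb = 2134/7 − (2/7)·780 = 82 and ps = 211/3 + (1/9)·780 = 157.
Government outlay = subsidy × quantity = 75 × 780 = 58500.

Government cost = €58500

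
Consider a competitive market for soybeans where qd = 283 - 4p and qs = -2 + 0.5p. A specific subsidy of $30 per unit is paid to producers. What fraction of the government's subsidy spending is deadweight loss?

DWL / government spending = 20/129

Pre-subsidy: 283 - 4p = -2 + 0.5p gives p* = 190/3, q* = 89/3.
With the subsidy, sellers receive ps = pb + 30 for each unit, where pb is the price buyers pay.
Supply in terms of pb becomes qs = -2 + 0.5(pb + 30) = 13 + 0.5pb. Setting this equal to demand: 283 - 4pb = 13 + 0.5pb, so pb = 60.
Sellers receive ps = 60 + 30 = 90; q' = 283 − 4·60 = 43.
ΔCS = ½(89/3 + 43)(190/3 − 60) = 1090/9; ΔPS = ½(89/3 + 43)(90 − 190/3) = 8720/9.
Government spending = 30 × 43 = 1290.
DWL = ½ × 30 × (43 − 89/3) = 200; fraction = 200 / 1290 = 20/129.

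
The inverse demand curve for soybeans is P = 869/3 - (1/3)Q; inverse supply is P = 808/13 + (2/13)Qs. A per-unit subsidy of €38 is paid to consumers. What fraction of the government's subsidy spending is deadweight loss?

Pre-subsidy: 869/3 - (1/3)Q = 808/13 + (2/13)Q gives Q* = 467 and P* = 134.
With the rebate, buyers effectively pay Pb = Ps − 38, where Ps is the price sellers receive.
On the curves, Pb = 869/3 - (1/3)Q and Ps = 808/13 + (2/13)Q; the wedge Ps − Pb = 38 gives 808/13 + (2/13)Q − (869/3 - (1/3)Q) = 38, so Q' = 545.
Then Pb = 869/3 − (1/3)·545 = 108 and Ps = 808/13 + (2/13)·545 = 146.
ΔCS = ½(467 + 545)(134 − 108) = 13156; ΔPS = ½(467 + 545)(146 − 134) = 6072.
Government spending = 38 × 545 = 20710.
DWL = ½ × 38 × (545 − 467) = 1482; fraction = 1482 / 20710 = 39/545.

DWL / government spending = 39/545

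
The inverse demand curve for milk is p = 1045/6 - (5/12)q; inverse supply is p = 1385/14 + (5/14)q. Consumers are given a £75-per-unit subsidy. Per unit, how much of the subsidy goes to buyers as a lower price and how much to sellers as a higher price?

Pre-subsidy: 1045/6 - (5/12)q = 1385/14 + (5/14)q gives q* = 1264/13 and p* = 3475/26.
With the rebate, buyers effectively pay pb = ps − 75, where ps is the price sellers receive.
On the curves, pb = 1045/6 - (5/12)q and ps = 1385/14 + (5/14)q; the wedge ps − pb = 75 gives 1385/14 + (5/14)q − (1045/6 - (5/12)q) = 75, so q' = 2524/13.
Then pb = 1045/6 − (5/12)·(2524/13) = 2425/26 and ps = 1385/14 + (5/14)·(2524/13) = 4375/26.
Buyers' price falls by p* − pb = 3475/26 − 2425/26 = 525/13; sellers' price rises by ps − p* = 4375/26 − 3475/26 = 450/13.

Buyers gain 525/13 per unit; sellers gain 450/13 per unit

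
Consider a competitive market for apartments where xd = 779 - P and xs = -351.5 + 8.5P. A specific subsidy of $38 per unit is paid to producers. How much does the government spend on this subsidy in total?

Government cost = $26372

Pre-subsidy: 779 - P = -351.5 + 8.5P gives P* = 119, x* = 660.
With the subsidy, sellers receive Ps = Pb + 38 for each unit, where Pb is the price buyers pay.
Supply in terms of Pb becomes xs = -351.5 + 8.5(Pb + 38) = -28.5 + 8.5Pb. Setting this equal to demand: 779 - Pb = -28.5 + 8.5Pb, so Pb = 85.
Sellers receive Ps = 85 + 38 = 123; x' = 779 − 1·85 = 694.
Government outlay = subsidy × quantity = 38 × 694 = 26372.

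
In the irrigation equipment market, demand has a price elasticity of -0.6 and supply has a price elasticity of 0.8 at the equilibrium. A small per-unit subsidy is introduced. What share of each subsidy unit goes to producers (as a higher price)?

For a small subsidy around the equilibrium, the benefit split depends on the relative slopes, which at a point are proportional to the elasticities.
Buyer share = εs/(εs + |εd|) = 0.8/(0.8 + 0.6) = 4/7; seller share = |εd|/(εs + |εd|) = 3/7.
So producers capture 3/7 of the subsidy.

Producer share = 3/7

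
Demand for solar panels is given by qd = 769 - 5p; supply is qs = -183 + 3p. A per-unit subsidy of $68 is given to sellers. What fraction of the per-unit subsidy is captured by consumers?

Consumer share = 0.375

Pre-subsidy: 769 - 5p = -183 + 3p gives p* = 119, q* = 174.
With the subsidy, sellers receive ps = pb + 68 for each unit, where pb is the price buyers pay.
Supply in terms of pb becomes qs = -183 + 3(pb + 68) = 21 + 3pb. Setting this equal to demand: 769 - 5pb = 21 + 3pb, so pb = 93.5.
Sellers receive ps = 93.5 + 68 = 161.5; q' = 769 − 5·93.5 = 301.5.
Buyers' price falls by p* − pb = 119 − 93.5 = 25.5; sellers' price rises by ps − p* = 161.5 − 119 = 42.5.
So consumers capture 25.5/68 = 0.375 of each unit of subsidy.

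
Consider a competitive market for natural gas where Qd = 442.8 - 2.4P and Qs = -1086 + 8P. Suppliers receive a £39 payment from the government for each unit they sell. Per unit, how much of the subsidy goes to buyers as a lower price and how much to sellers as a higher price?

Pre-subsidy: 442.8 - 2.4P = -1086 + 8P gives P* = 147, Q* = 90.
With the subsidy, sellers receive Ps = Pb + 39 for each unit, where Pb is the price buyers pay.
Supply in terms of Pb becomes Qs = -1086 + 8(Pb + 39) = -774 + 8Pb. Setting this equal to demand: 442.8 - 2.4Pb = -774 + 8Pb, so Pb = 117.
Sellers receive Ps = 117 + 39 = 156; Q' = 442.8 − 2.4·117 = 162.
Buyers' price falls by P* − Pb = 147 − 117 = 30; sellers' price rises by Ps − P* = 156 − 147 = 9.

Buyers gain £30 per unit; sellers gain £9 per unit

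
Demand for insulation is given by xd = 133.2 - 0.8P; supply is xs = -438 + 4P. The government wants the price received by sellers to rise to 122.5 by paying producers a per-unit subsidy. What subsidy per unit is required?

At a seller price of 122.5, quantity supplied is -438 + 4·122.5 = 52.
Buyers absorb 52 only when they pay Pb with 133.2 − 0.8·Pb = 52, i.e. Pb = 101.5.
s = Ps − Pb = 122.5 − 101.5 = 21.

Required subsidy s = 21 per unit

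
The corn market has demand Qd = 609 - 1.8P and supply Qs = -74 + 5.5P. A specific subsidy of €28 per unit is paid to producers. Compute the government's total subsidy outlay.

Pre-subsidy: 609 - 1.8P = -74 + 5.5P gives P* = 6830/73, Q* = 32163/73.
With the subsidy, sellers receive Ps = Pb + 28 for each unit, where Pb is the price buyers pay.
Supply in terms of Pb becomes Qs = -74 + 5.5(Pb + 28) = 80 + 5.5Pb. Setting this equal to demand: 609 - 1.8Pb = 80 + 5.5Pb, so Pb = 5290/73.
Sellers receive Ps = 5290/73 + 28 = 7334/73; Q' = 609 − 1.8·(5290/73) = 34935/73.
Government outlay = subsidy × quantity = 28 × 34935/73 = 978180/73.

Government cost = 978180/73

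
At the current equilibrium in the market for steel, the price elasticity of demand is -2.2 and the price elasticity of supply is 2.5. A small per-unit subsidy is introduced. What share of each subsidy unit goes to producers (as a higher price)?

For a small subsidy around the equilibrium, the benefit split depends on the relative slopes, which at a point are proportional to the elasticities.
Buyer share = εs/(εs + |εd|) = 2.5/(2.5 + 2.2) = 25/47; seller share = |εd|/(εs + |εd|) = 22/47.
So producers capture 22/47 of the subsidy.

Producer share = 22/47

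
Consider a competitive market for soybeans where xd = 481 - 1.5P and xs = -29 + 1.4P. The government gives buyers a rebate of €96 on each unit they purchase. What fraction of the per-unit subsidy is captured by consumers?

Pre-subsidy: 481 - 1.5P = -29 + 1.4P gives P* = 5100/29, x* = 6299/29.
With the rebate, buyers effectively pay Pb = Ps − 96, where Ps is the price sellers receive.
Demand in terms of Ps becomes xd = 481 − 1.5(Ps − 96) = 625 - 1.5Ps. Setting this equal to supply: 625 - 1.5Ps = -29 + 1.4Ps, so Ps = 6540/29.
Buyers pay Pb = 6540/29 − 96 = 3756/29; x' = -29 + 1.4·(6540/29) = 8315/29.
Buyers' price falls by P* − Pb = 5100/29 − 3756/29 = 1344/29; sellers' price rises by Ps − P* = 6540/29 − 5100/29 = 1440/29.
So consumers capture (1344/29)/96 = 14/29 of each unit of subsidy.

Consumer share = 14/29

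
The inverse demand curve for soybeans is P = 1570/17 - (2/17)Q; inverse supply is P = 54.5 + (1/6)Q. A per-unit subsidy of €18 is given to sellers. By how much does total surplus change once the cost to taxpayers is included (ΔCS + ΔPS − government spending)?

Net change in total surplus = -16524/29

Pre-subsidy: 1570/17 - (2/17)Q = 54.5 + (1/6)Q gives Q* = 3861/29 and P* = 2224/29.
With the subsidy, sellers receive Ps = Pb + 18 for each unit, where Pb is the price buyers pay.
On the curves, Pb = 1570/17 - (2/17)Q and Ps = 54.5 + (1/6)Q; the wedge Ps − Pb = 18 gives 54.5 + (1/6)Q − (1570/17 - (2/17)Q) = 18, so Q' = 5697/29.
Then Pb = 1570/17 − (2/17)·(5697/29) = 2008/29 and Ps = 54.5 + (1/6)·(5697/29) = 2530/29.
ΔCS = ½(3861/29 + 5697/29)(2224/29 − 2008/29) = 1032264/841; ΔPS = ½(3861/29 + 5697/29)(2530/29 − 2224/29) = 1462374/841.
Government spending = 18 × 5697/29 = 102546/29.
Net change = 1032264/841 + 1462374/841 − 102546/29 = -16524/29. The loss equals the DWL triangle ½·18·1836/29.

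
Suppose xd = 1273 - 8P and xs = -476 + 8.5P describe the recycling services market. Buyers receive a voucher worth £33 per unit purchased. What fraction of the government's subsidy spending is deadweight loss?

DWL / government spending = 4/33

Pre-subsidy: 1273 - 8P = -476 + 8.5P gives P* = 106, x* = 425.
With the rebate, buyers effectively pay Pb = Ps − 33, where Ps is the price sellers receive.
Demand in terms of Ps becomes xd = 1273 − 8(Ps − 33) = 1537 - 8Ps. Setting this equal to supply: 1537 - 8Ps = -476 + 8.5Ps, so Ps = 122.
Buyers pay Pb = 122 − 33 = 89; x' = -476 + 8.5·122 = 561.
ΔCS = ½(425 + 561)(106 − 89) = 8381; ΔPS = ½(425 + 561)(122 − 106) = 7888.
Government spending = 33 × 561 = 18513.
DWL = ½ × 33 × (561 − 425) = 2244; fraction = 2244 / 18513 = 4/33.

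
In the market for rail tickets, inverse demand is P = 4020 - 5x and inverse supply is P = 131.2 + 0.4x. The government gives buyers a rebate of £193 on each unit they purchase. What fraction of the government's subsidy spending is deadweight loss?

Pre-subsidy: 4020 - 5x = 131.2 + 0.4x gives x* = 19444/27 and P* = 11320/27.
With the rebate, buyers effectively pay Pb = Ps − 193, where Ps is the price sellers receive.
On the curves, Pb = 4020 - 5x and Ps = 131.2 + 0.4x; the wedge Ps − Pb = 193 gives 131.2 + 0.4x − (4020 - 5x) = 193, so x' = 6803/9.
Then Pb = 4020 − 5·(6803/9) = 2165/9 and Ps = 131.2 + 0.4·(6803/9) = 3902/9.
ΔCS = ½(19444/27 + 6803/9)(11320/27 − 2165/9) = 192290725/1458; ΔPS = ½(19444/27 + 6803/9)(3902/9 − 11320/27) = 7691629/729.
Government spending = 193 × 6803/9 = 1312979/9.
DWL = ½ × 193 × (6803/9 − 19444/27) = 186245/54; fraction = (186245/54) / (1312979/9) = 965/40818.

DWL / government spending = 965/40818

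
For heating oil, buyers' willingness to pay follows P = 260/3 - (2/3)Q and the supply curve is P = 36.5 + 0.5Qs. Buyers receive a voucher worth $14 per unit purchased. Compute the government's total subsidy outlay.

Government cost = $770

Pre-subsidy: 260/3 - (2/3)Q = 36.5 + 0.5Q gives Q* = 43 and P* = 58.
With the rebate, buyers effectively pay Pb = Ps − 14, where Ps is the price sellers receive.
On the curves, Pb = 260/3 - (2/3)Q and Ps = 36.5 + 0.5Q; the wedge Ps − Pb = 14 gives 36.5 + 0.5Q − (260/3 - (2/3)Q) = 14, so Q' = 55.
Then Pb = 260/3 − (2/3)·55 = 50 and Ps = 36.5 + 0.5·55 = 64.
Government outlay = subsidy × quantity = 14 × 55 = 770.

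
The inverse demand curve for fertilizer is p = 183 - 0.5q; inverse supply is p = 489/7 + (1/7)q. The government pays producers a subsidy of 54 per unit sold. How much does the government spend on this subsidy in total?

Pre-subsidy: 183 - 0.5q = 489/7 + (1/7)q gives q* = 176 and p* = 95.
With the subsidy, sellers receive ps = pb + 54 for each unit, where pb is the price buyers pay.
On the curves, pb = 183 - 0.5q and ps = 489/7 + (1/7)q; the wedge ps − pb = 54 gives 489/7 + (1/7)q − (183 - 0.5q) = 54, so q' = 260.
Then pb = 183 − 0.5·260 = 53 and ps = 489/7 + (1/7)·260 = 107.
Government outlay = subsidy × quantity = 54 × 260 = 14040.

Government cost = 14040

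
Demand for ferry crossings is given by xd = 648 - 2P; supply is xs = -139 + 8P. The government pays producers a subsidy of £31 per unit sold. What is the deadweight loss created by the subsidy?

Pre-subsidy: 648 - 2P = -139 + 8P gives P* = 78.7, x* = 490.6.
With the subsidy, sellers receive Ps = Pb + 31 for each unit, where Pb is the price buyers pay.
Supply in terms of Pb becomes xs = -139 + 8(Pb + 31) = 109 + 8Pb. Setting this equal to demand: 648 - 2Pb = 109 + 8Pb, so Pb = 53.9.
Sellers receive Ps = 53.9 + 31 = 84.9; x' = 648 − 2·53.9 = 540.2.
The subsidy expands output by 540.2 − 490.6 = 49.6 past the efficient level; on those units the gap between marginal cost and willingness to pay runs from 0 up to 31.
DWL = ½ × 31 × 49.6 = 768.8.

Deadweight loss = £768.8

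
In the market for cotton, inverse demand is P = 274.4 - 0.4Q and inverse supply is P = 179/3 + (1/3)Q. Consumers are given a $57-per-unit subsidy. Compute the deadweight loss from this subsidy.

Pre-subsidy: 274.4 - 0.4Q = 179/3 + (1/3)Q gives Q* = 3221/11 and P* = 1730/11.
With the rebate, buyers effectively pay Pb = Ps − 57, where Ps is the price sellers receive.
On the curves, Pb = 274.4 - 0.4Q and Ps = 179/3 + (1/3)Q; the wedge Ps − Pb = 57 gives 179/3 + (1/3)Q − (274.4 - 0.4Q) = 57, so Q' = 4076/11.
Then Pb = 274.4 − 0.4·(4076/11) = 1388/11 and Ps = 179/3 + (1/3)·(4076/11) = 2015/11.
The subsidy expands output by 4076/11 − 3221/11 = 855/11 past the efficient level; on those units the gap between marginal cost and willingness to pay runs from 0 up to 57.
DWL = ½ × 57 × 855/11 = 48735/22.

Deadweight loss = 48735/22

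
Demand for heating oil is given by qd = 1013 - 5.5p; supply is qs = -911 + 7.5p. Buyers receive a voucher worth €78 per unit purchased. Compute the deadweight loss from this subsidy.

Pre-subsidy: 1013 - 5.5p = -911 + 7.5p gives p* = 148, q* = 199.
With the rebate, buyers effectively pay pb = ps − 78, where ps is the price sellers receive.
Demand in terms of ps becomes qd = 1013 − 5.5(ps − 78) = 1442 - 5.5ps. Setting this equal to supply: 1442 - 5.5ps = -911 + 7.5ps, so ps = 181.
Buyers pay pb = 181 − 78 = 103; q' = -911 + 7.5·181 = 446.5.
The subsidy expands output by 446.5 − 199 = 247.5 past the efficient level; on those units the gap between marginal cost and willingness to pay runs from 0 up to 78.
DWL = ½ × 78 × 247.5 = 9652.5.

Deadweight loss = €9652.5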